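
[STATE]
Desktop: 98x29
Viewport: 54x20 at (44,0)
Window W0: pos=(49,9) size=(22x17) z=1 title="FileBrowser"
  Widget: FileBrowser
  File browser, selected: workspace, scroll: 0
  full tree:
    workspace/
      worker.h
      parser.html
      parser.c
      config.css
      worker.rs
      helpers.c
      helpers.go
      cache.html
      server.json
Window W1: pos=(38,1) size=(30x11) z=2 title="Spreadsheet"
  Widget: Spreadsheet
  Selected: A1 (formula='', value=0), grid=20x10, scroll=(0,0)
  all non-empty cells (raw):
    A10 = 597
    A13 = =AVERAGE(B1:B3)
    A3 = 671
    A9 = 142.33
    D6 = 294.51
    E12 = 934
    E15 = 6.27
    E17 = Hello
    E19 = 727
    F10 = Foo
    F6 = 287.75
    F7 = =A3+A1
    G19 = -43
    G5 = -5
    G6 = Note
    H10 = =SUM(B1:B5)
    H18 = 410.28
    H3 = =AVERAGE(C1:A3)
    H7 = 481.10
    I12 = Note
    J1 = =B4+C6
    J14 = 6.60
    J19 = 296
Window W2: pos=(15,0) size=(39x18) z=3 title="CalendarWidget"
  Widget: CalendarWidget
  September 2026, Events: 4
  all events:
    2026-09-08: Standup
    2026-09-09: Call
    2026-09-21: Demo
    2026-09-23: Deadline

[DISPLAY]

━━━━━━━━━┓                                            
         ┃━━━━━━━━━━━━━┓                              
─────────┨             ┃                              
         ┃─────────────┨                              
         ┃             ┃                              
         ┃B       C    ┃                              
         ┃-------------┃                              
         ┃    0       0┃                              
         ┃    0       0┃                              
         ┃    0       0┃━━┓                           
         ┃    0       0┃  ┃                           
         ┃━━━━━━━━━━━━━┛──┨                           
         ┃] workspace/    ┃                           
         ┃worker.h        ┃                           
         ┃parser.html     ┃                           
         ┃parser.c        ┃                           
         ┃config.css      ┃                           
━━━━━━━━━┛worker.rs       ┃                           
     ┃    helpers.c       ┃                           
     ┃    helpers.go      ┃                           


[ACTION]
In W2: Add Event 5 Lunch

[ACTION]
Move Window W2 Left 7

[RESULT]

━━┓                                                   
  ┃━━━━━━━━━━━━━━━━━━━━┓                              
──┨heet                ┃                              
  ┃────────────────────┨                              
  ┃                    ┃                              
  ┃       B       C    ┃                              
  ┃--------------------┃                              
  ┃ [0]       0       0┃                              
  ┃   0       0       0┃                              
  ┃ 671       0       0┃━━┓                           
  ┃   0       0       0┃  ┃                           
  ┃━━━━━━━━━━━━━━━━━━━━┛──┨                           
  ┃  ┃> [-] workspace/    ┃                           
  ┃  ┃    worker.h        ┃                           
  ┃  ┃    parser.html     ┃                           
  ┃  ┃    parser.c        ┃                           
  ┃  ┃    config.css      ┃                           
━━┛  ┃    worker.rs       ┃                           
     ┃    helpers.c       ┃                           
     ┃    helpers.go      ┃                           


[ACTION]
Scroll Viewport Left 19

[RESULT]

━━━━━━━━━━━━━━━━━━━━━┓                                
                     ┃━━━━━━━━━━━━━━━━━━━━┓           
─────────────────────┨heet                ┃           
ember 2026           ┃────────────────────┨           
a Su                 ┃                    ┃           
5*  6                ┃       B       C    ┃           
 12 13               ┃--------------------┃           
9 20                 ┃ [0]       0       0┃           
 26 27               ┃   0       0       0┃           
                     ┃ 671       0       0┃━━┓        
                     ┃   0       0       0┃  ┃        
                     ┃━━━━━━━━━━━━━━━━━━━━┛──┨        
                     ┃  ┃> [-] workspace/    ┃        
                     ┃  ┃    worker.h        ┃        
                     ┃  ┃    parser.html     ┃        
                     ┃  ┃    parser.c        ┃        
                     ┃  ┃    config.css      ┃        
━━━━━━━━━━━━━━━━━━━━━┛  ┃    worker.rs       ┃        
                        ┃    helpers.c       ┃        
                        ┃    helpers.go      ┃        


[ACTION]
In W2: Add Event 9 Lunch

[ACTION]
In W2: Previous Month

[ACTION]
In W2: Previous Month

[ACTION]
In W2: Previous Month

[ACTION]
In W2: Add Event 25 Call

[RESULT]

━━━━━━━━━━━━━━━━━━━━━┓                                
                     ┃━━━━━━━━━━━━━━━━━━━━┓           
─────────────────────┨heet                ┃           
ne 2026              ┃────────────────────┨           
a Su                 ┃                    ┃           
6  7                 ┃       B       C    ┃           
3 14                 ┃--------------------┃           
0 21                 ┃ [0]       0       0┃           
27 28                ┃   0       0       0┃           
                     ┃ 671       0       0┃━━┓        
                     ┃   0       0       0┃  ┃        
                     ┃━━━━━━━━━━━━━━━━━━━━┛──┨        
                     ┃  ┃> [-] workspace/    ┃        
                     ┃  ┃    worker.h        ┃        
                     ┃  ┃    parser.html     ┃        
                     ┃  ┃    parser.c        ┃        
                     ┃  ┃    config.css      ┃        
━━━━━━━━━━━━━━━━━━━━━┛  ┃    worker.rs       ┃        
                        ┃    helpers.c       ┃        
                        ┃    helpers.go      ┃        


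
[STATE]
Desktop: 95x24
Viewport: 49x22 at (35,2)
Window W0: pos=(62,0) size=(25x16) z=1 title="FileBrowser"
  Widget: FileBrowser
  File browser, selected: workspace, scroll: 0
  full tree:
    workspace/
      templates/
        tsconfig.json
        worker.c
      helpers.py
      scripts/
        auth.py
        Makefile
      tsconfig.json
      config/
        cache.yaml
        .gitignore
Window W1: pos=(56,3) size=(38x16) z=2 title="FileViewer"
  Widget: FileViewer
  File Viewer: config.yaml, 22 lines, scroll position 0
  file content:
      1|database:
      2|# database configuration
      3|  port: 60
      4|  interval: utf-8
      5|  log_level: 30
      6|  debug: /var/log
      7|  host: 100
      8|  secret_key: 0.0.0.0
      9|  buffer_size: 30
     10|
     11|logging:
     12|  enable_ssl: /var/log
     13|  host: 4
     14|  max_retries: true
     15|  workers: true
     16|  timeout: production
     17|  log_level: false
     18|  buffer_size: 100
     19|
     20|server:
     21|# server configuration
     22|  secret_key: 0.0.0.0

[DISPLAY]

                           ┠─────────────────────
                     ┏━━━━━━━━━━━━━━━━━━━━━━━━━━━
                     ┃ FileViewer                
                     ┠───────────────────────────
                     ┃database:                  
                     ┃# database configuration   
                     ┃  port: 60                 
                     ┃  interval: utf-8          
                     ┃  log_level: 30            
                     ┃  debug: /var/log          
                     ┃  host: 100                
                     ┃  secret_key: 0.0.0.0      
                     ┃  buffer_size: 30          
                     ┃                           
                     ┃logging:                   
                     ┃  enable_ssl: /var/log     
                     ┗━━━━━━━━━━━━━━━━━━━━━━━━━━━
                                                 
                                                 
                                                 
                                                 
                                                 


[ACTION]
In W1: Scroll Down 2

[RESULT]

                           ┠─────────────────────
                     ┏━━━━━━━━━━━━━━━━━━━━━━━━━━━
                     ┃ FileViewer                
                     ┠───────────────────────────
                     ┃  port: 60                 
                     ┃  interval: utf-8          
                     ┃  log_level: 30            
                     ┃  debug: /var/log          
                     ┃  host: 100                
                     ┃  secret_key: 0.0.0.0      
                     ┃  buffer_size: 30          
                     ┃                           
                     ┃logging:                   
                     ┃  enable_ssl: /var/log     
                     ┃  host: 4                  
                     ┃  max_retries: true        
                     ┗━━━━━━━━━━━━━━━━━━━━━━━━━━━
                                                 
                                                 
                                                 
                                                 
                                                 


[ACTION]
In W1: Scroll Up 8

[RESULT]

                           ┠─────────────────────
                     ┏━━━━━━━━━━━━━━━━━━━━━━━━━━━
                     ┃ FileViewer                
                     ┠───────────────────────────
                     ┃database:                  
                     ┃# database configuration   
                     ┃  port: 60                 
                     ┃  interval: utf-8          
                     ┃  log_level: 30            
                     ┃  debug: /var/log          
                     ┃  host: 100                
                     ┃  secret_key: 0.0.0.0      
                     ┃  buffer_size: 30          
                     ┃                           
                     ┃logging:                   
                     ┃  enable_ssl: /var/log     
                     ┗━━━━━━━━━━━━━━━━━━━━━━━━━━━
                                                 
                                                 
                                                 
                                                 
                                                 


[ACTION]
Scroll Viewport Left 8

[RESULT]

                                   ┠─────────────
                             ┏━━━━━━━━━━━━━━━━━━━
                             ┃ FileViewer        
                             ┠───────────────────
                             ┃database:          
                             ┃# database configur
                             ┃  port: 60         
                             ┃  interval: utf-8  
                             ┃  log_level: 30    
                             ┃  debug: /var/log  
                             ┃  host: 100        
                             ┃  secret_key: 0.0.0
                             ┃  buffer_size: 30  
                             ┃                   
                             ┃logging:           
                             ┃  enable_ssl: /var/
                             ┗━━━━━━━━━━━━━━━━━━━
                                                 
                                                 
                                                 
                                                 
                                                 


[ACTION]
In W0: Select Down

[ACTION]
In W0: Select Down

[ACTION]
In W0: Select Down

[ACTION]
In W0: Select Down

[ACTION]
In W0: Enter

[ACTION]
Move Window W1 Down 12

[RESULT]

                                   ┠─────────────
                                   ┃  [-] workspa
                                   ┃    [+] templ
                                   ┃    helpers.p
                                   ┃    [+] scrip
                                   ┃  > tsconfig.
                             ┏━━━━━━━━━━━━━━━━━━━
                             ┃ FileViewer        
                             ┠───────────────────
                             ┃database:          
                             ┃# database configur
                             ┃  port: 60         
                             ┃  interval: utf-8  
                             ┃  log_level: 30    
                             ┃  debug: /var/log  
                             ┃  host: 100        
                             ┃  secret_key: 0.0.0
                             ┃  buffer_size: 30  
                             ┃                   
                             ┃logging:           
                             ┃  enable_ssl: /var/
                             ┗━━━━━━━━━━━━━━━━━━━


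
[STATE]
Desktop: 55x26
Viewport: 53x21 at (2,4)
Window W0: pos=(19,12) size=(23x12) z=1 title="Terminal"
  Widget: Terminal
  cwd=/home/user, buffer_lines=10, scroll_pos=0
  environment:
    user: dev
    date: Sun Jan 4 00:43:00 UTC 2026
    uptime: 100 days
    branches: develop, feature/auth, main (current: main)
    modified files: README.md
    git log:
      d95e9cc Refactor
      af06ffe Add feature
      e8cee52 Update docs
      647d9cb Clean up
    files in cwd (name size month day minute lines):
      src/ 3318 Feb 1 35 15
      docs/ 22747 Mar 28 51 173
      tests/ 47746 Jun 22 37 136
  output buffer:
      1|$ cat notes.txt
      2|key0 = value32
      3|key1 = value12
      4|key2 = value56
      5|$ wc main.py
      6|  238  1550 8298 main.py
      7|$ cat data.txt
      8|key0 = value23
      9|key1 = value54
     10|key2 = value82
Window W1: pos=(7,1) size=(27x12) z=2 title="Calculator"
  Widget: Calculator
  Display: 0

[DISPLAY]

     ┃                        0┃                     
     ┃┌───┬───┬───┬───┐        ┃                     
     ┃│ 7 │ 8 │ 9 │ ÷ │        ┃                     
     ┃├───┼───┼───┼───┤        ┃                     
     ┃│ 4 │ 5 │ 6 │ × │        ┃                     
     ┃├───┼───┼───┼───┤        ┃                     
     ┃│ 1 │ 2 │ 3 │ - │        ┃                     
     ┃└───┴───┴───┴───┘        ┃                     
     ┗━━━━━━━━━━━━━━━━━━━━━━━━━┛━━━━━━━┓             
                 ┃ Terminal            ┃             
                 ┠─────────────────────┨             
                 ┃$ cat notes.txt      ┃             
                 ┃key0 = value32       ┃             
                 ┃key1 = value12       ┃             
                 ┃key2 = value56       ┃             
                 ┃$ wc main.py         ┃             
                 ┃  238  1550 8298 main┃             
                 ┃$ cat data.txt       ┃             
                 ┃key0 = value23       ┃             
                 ┗━━━━━━━━━━━━━━━━━━━━━┛             
                                                     


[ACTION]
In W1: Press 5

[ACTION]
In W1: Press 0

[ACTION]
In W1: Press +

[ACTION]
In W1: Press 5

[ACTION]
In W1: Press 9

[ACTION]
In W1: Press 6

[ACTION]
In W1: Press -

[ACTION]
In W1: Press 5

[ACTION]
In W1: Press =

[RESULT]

     ┃                      641┃                     
     ┃┌───┬───┬───┬───┐        ┃                     
     ┃│ 7 │ 8 │ 9 │ ÷ │        ┃                     
     ┃├───┼───┼───┼───┤        ┃                     
     ┃│ 4 │ 5 │ 6 │ × │        ┃                     
     ┃├───┼───┼───┼───┤        ┃                     
     ┃│ 1 │ 2 │ 3 │ - │        ┃                     
     ┃└───┴───┴───┴───┘        ┃                     
     ┗━━━━━━━━━━━━━━━━━━━━━━━━━┛━━━━━━━┓             
                 ┃ Terminal            ┃             
                 ┠─────────────────────┨             
                 ┃$ cat notes.txt      ┃             
                 ┃key0 = value32       ┃             
                 ┃key1 = value12       ┃             
                 ┃key2 = value56       ┃             
                 ┃$ wc main.py         ┃             
                 ┃  238  1550 8298 main┃             
                 ┃$ cat data.txt       ┃             
                 ┃key0 = value23       ┃             
                 ┗━━━━━━━━━━━━━━━━━━━━━┛             
                                                     


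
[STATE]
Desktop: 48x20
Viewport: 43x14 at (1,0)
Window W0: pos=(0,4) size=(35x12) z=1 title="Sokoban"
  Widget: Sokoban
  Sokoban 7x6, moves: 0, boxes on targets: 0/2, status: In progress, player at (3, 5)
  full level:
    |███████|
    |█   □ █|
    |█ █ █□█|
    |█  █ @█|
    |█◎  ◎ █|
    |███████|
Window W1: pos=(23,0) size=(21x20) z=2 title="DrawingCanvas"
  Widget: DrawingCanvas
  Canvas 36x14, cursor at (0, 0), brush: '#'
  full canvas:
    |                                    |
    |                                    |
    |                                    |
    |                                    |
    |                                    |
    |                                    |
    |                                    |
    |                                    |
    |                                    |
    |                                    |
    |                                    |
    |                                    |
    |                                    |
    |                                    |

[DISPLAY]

                      ┏━━━━━━━━━━━━━━━━━━━┓
                      ┃ DrawingCanvas     ┃
                      ┠───────────────────┨
                      ┃+                  ┃
━━━━━━━━━━━━━━━━━━━━━━┃                   ┃
 Sokoban              ┃                   ┃
──────────────────────┃                   ┃
███████               ┃                   ┃
█   □ █               ┃                   ┃
█ █ █□█               ┃                   ┃
█  █ @█               ┃                   ┃
█◎  ◎ █               ┃                   ┃
███████               ┃                   ┃
Moves: 0  0/2         ┃                   ┃


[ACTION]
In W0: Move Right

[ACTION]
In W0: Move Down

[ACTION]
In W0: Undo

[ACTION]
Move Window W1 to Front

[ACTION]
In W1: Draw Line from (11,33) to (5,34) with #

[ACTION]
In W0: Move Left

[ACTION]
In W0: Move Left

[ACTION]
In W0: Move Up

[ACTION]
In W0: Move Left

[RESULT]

                      ┏━━━━━━━━━━━━━━━━━━━┓
                      ┃ DrawingCanvas     ┃
                      ┠───────────────────┨
                      ┃+                  ┃
━━━━━━━━━━━━━━━━━━━━━━┃                   ┃
 Sokoban              ┃                   ┃
──────────────────────┃                   ┃
███████               ┃                   ┃
█   □ █               ┃                   ┃
█ █ █□█               ┃                   ┃
█  █@ █               ┃                   ┃
█◎  ◎ █               ┃                   ┃
███████               ┃                   ┃
Moves: 1  0/2         ┃                   ┃


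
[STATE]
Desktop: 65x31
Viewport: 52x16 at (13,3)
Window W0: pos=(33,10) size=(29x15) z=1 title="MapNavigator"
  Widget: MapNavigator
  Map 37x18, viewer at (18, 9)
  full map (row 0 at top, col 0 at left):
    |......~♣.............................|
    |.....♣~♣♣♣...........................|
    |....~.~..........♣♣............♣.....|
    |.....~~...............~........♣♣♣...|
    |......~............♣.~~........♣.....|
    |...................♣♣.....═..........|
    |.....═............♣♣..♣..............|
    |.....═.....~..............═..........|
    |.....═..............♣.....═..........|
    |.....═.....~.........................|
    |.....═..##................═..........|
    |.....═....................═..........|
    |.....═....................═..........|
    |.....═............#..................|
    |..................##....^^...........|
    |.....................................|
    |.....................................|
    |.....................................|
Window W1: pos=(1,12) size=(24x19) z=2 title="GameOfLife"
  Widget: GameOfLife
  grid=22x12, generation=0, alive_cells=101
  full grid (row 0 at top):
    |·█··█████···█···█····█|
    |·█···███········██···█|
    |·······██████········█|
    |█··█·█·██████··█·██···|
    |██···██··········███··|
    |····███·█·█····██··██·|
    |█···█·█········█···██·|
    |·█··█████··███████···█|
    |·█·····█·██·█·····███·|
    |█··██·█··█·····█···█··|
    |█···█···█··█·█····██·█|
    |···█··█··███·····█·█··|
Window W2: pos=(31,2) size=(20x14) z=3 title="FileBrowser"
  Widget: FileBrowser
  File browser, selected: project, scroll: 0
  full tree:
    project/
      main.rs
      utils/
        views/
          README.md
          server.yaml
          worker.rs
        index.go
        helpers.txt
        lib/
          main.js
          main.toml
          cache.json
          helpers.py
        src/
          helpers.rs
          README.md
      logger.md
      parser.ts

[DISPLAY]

                  ┃ FileBrowser      ┃              
                  ┠──────────────────┨              
                  ┃> [-] project/    ┃              
                  ┃    main.rs       ┃              
                  ┃    [+] utils/    ┃              
                  ┃    logger.md     ┃              
                  ┃    parser.ts     ┃              
                  ┃                  ┃━━━━━━━━━━┓   
                  ┃                  ┃          ┃   
━━━━━━━━━━━┓      ┃                  ┃──────────┨   
           ┃      ┃                  ┃~........♣┃   
───────────┨      ┃                  ┃....═.....┃   
           ┃      ┗━━━━━━━━━━━━━━━━━━┛♣.........┃   
·█···█····█┃        ┃═.....~..............═.....┃   
·····██···█┃        ┃═..............♣.....═.....┃   
██········█┃        ┃═.....~......@.............┃   


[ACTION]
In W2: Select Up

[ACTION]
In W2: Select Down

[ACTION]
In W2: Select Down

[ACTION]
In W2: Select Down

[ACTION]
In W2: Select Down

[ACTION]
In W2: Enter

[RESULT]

                  ┃ FileBrowser      ┃              
                  ┠──────────────────┨              
                  ┃  [-] project/    ┃              
                  ┃    main.rs       ┃              
                  ┃    [+] utils/    ┃              
                  ┃    logger.md     ┃              
                  ┃  > parser.ts     ┃              
                  ┃                  ┃━━━━━━━━━━┓   
                  ┃                  ┃          ┃   
━━━━━━━━━━━┓      ┃                  ┃──────────┨   
           ┃      ┃                  ┃~........♣┃   
───────────┨      ┃                  ┃....═.....┃   
           ┃      ┗━━━━━━━━━━━━━━━━━━┛♣.........┃   
·█···█····█┃        ┃═.....~..............═.....┃   
·····██···█┃        ┃═..............♣.....═.....┃   
██········█┃        ┃═.....~......@.............┃   


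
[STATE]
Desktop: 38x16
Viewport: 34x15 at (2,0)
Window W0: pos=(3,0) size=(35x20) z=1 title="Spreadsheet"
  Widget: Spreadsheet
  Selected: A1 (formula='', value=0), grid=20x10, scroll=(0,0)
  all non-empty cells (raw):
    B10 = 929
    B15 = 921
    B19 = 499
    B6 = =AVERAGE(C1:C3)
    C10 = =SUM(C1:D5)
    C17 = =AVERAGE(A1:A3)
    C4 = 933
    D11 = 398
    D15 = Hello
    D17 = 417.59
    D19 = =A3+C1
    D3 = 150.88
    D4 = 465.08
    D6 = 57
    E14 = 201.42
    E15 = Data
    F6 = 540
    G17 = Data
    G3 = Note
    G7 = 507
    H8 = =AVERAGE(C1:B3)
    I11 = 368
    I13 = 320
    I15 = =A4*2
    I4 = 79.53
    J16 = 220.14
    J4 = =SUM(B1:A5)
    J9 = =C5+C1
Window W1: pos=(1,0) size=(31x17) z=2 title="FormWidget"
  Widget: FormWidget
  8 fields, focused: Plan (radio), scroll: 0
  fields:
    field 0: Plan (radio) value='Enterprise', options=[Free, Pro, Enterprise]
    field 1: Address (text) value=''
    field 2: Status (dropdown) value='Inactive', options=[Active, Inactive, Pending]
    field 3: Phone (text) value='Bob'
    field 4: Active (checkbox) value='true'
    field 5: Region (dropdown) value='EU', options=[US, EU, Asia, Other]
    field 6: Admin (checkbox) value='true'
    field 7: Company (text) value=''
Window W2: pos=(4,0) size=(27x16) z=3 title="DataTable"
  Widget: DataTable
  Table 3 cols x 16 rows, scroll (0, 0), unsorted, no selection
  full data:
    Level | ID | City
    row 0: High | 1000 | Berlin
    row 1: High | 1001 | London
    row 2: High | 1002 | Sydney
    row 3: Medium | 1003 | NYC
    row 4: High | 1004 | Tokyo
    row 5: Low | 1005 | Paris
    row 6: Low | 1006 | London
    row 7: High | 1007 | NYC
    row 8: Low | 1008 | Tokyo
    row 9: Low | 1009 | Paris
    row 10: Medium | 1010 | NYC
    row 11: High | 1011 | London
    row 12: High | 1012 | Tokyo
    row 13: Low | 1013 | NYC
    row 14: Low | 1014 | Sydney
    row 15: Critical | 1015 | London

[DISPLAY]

━━┏━━━━━━━━━━━━━━━━━━━━━━━━━┓┓━━━━
 F┃ DataTable               ┃┃    
──┠─────────────────────────┨┨────
> ┃Level   │ID  │City       ┃┃    
  ┃────────┼────┼──────     ┃┃   D
  ┃High    │1000│Berlin     ┃┃----
  ┃High    │1001│London     ┃┃    
  ┃High    │1002│Sydney     ┃┃    
  ┃Medium  │1003│NYC        ┃┃  15
  ┃High    │1004│Tokyo      ┃┃  46
  ┃Low     │1005│Paris      ┃┃    
  ┃Low     │1006│London     ┃┃    
  ┃High    │1007│NYC        ┃┃    
  ┃Low     │1008│Tokyo      ┃┃    
  ┃Low     │1009│Paris      ┃┃    


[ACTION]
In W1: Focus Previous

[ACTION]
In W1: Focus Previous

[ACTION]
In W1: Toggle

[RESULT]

━━┏━━━━━━━━━━━━━━━━━━━━━━━━━┓┓━━━━
 F┃ DataTable               ┃┃    
──┠─────────────────────────┨┨────
  ┃Level   │ID  │City       ┃┃    
  ┃────────┼────┼──────     ┃┃   D
  ┃High    │1000│Berlin     ┃┃----
  ┃High    │1001│London     ┃┃    
  ┃High    │1002│Sydney     ┃┃    
  ┃Medium  │1003│NYC        ┃┃  15
> ┃High    │1004│Tokyo      ┃┃  46
  ┃Low     │1005│Paris      ┃┃    
  ┃Low     │1006│London     ┃┃    
  ┃High    │1007│NYC        ┃┃    
  ┃Low     │1008│Tokyo      ┃┃    
  ┃Low     │1009│Paris      ┃┃    


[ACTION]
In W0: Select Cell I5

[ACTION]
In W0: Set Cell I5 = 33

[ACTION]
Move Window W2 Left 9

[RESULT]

━━━━━━━━━━━━━━━━━━━━━━━━┓━━━━┓━━━━
DataTable               ┃    ┃    
────────────────────────┨────┨────
evel   │ID  │City       ┃ ) P┃    
───────┼────┼──────     ┃   ]┃   D
igh    │1000│Berlin     ┃  ▼]┃----
igh    │1001│London     ┃   ]┃    
igh    │1002│Sydney     ┃    ┃    
edium  │1003│NYC        ┃  ▼]┃  15
igh    │1004│Tokyo      ┃    ┃  46
ow     │1005│Paris      ┃   ]┃    
ow     │1006│London     ┃    ┃    
igh    │1007│NYC        ┃    ┃    
ow     │1008│Tokyo      ┃    ┃    
ow     │1009│Paris      ┃    ┃    


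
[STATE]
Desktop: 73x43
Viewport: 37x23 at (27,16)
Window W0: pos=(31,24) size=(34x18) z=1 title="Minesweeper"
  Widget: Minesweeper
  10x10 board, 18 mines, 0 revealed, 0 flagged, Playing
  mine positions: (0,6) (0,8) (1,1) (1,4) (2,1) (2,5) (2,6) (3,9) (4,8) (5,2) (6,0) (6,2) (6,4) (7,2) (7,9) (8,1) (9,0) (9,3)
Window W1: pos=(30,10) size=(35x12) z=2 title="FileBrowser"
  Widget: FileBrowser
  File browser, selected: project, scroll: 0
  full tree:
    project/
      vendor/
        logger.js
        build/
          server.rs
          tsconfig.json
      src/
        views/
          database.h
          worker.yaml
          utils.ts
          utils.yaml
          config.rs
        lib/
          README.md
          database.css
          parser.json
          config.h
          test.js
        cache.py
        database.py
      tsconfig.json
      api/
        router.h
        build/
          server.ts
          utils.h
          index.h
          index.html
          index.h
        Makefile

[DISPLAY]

   ┃    tsconfig.json                
   ┃    [+] api/                     
   ┃                                 
   ┃                                 
   ┃                                 
   ┗━━━━━━━━━━━━━━━━━━━━━━━━━━━━━━━━━
                                     
                                     
    ┏━━━━━━━━━━━━━━━━━━━━━━━━━━━━━━━━
    ┃ Minesweeper                    
    ┠────────────────────────────────
    ┃■■■■■■■■■■                      
    ┃■■■■■■■■■■                      
    ┃■■■■■■■■■■                      
    ┃■■■■■■■■■■                      
    ┃■■■■■■■■■■                      
    ┃■■■■■■■■■■                      
    ┃■■■■■■■■■■                      
    ┃■■■■■■■■■■                      
    ┃■■■■■■■■■■                      
    ┃■■■■■■■■■■                      
    ┃                                
    ┃                                


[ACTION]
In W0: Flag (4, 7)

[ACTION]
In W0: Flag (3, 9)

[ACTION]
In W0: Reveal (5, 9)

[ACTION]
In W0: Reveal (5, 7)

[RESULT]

   ┃    tsconfig.json                
   ┃    [+] api/                     
   ┃                                 
   ┃                                 
   ┃                                 
   ┗━━━━━━━━━━━━━━━━━━━━━━━━━━━━━━━━━
                                     
                                     
    ┏━━━━━━━━━━━━━━━━━━━━━━━━━━━━━━━━
    ┃ Minesweeper                    
    ┠────────────────────────────────
    ┃■■■■■■■■■■                      
    ┃■■■■■■■■■■                      
    ┃■■■■■■■■■■                      
    ┃■■■■■■■■■⚑                      
    ┃■■■■■■■⚑■■                      
    ┃■■■■■■■1■1                      
    ┃■■■■■■■■■■                      
    ┃■■■■■■■■■■                      
    ┃■■■■■■■■■■                      
    ┃■■■■■■■■■■                      
    ┃                                
    ┃                                


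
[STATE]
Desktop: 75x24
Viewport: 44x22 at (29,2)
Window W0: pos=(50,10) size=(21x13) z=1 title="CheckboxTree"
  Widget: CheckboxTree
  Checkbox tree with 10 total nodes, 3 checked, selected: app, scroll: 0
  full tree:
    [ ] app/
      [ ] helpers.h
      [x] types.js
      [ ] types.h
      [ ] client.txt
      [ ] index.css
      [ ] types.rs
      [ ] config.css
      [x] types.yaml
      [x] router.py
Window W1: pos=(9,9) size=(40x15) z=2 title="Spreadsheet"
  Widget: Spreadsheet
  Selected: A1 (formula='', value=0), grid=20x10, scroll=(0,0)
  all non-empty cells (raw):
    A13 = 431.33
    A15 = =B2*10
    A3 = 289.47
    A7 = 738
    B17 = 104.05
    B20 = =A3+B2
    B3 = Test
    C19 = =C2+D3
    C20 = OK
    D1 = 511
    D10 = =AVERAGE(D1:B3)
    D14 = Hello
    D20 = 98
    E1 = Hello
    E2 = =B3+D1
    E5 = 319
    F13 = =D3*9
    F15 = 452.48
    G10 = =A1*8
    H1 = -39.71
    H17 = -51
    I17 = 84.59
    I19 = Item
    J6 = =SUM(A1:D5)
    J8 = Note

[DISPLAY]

                                            
                                            
                                            
                                            
                                            
                                            
                                            
━━━━━━━━━━━━━━━━━━━┓                        
                   ┃ ┏━━━━━━━━━━━━━━━━━━━┓  
───────────────────┨ ┃ CheckboxTree      ┃  
                   ┃ ┠───────────────────┨  
    C       D      ┃ ┃>[-] app/          ┃  
-------------------┃ ┃   [ ] helpers.h   ┃  
0       0     511He┃ ┃   [x] types.js    ┃  
0       0       0#E┃ ┃   [ ] types.h     ┃  
        0       0  ┃ ┃   [ ] client.txt  ┃  
0       0       0  ┃ ┃   [ ] index.css   ┃  
0       0       0  ┃ ┃   [ ] types.rs    ┃  
0       0       0  ┃ ┃   [ ] config.css  ┃  
0       0       0  ┃ ┃   [x] types.yaml  ┃  
0       0       0  ┃ ┗━━━━━━━━━━━━━━━━━━━┛  
━━━━━━━━━━━━━━━━━━━┛                        


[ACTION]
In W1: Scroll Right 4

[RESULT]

                                            
                                            
                                            
                                            
                                            
                                            
                                            
━━━━━━━━━━━━━━━━━━━┓                        
                   ┃ ┏━━━━━━━━━━━━━━━━━━━┓  
───────────────────┨ ┃ CheckboxTree      ┃  
                   ┃ ┠───────────────────┨  
    G       H      ┃ ┃>[-] app/          ┃  
-------------------┃ ┃   [ ] helpers.h   ┃  
0       0  -39.71  ┃ ┃   [x] types.js    ┃  
0       0       0  ┃ ┃   [ ] types.h     ┃  
0       0       0  ┃ ┃   [ ] client.txt  ┃  
0       0       0  ┃ ┃   [ ] index.css   ┃  
0       0       0  ┃ ┃   [ ] types.rs    ┃  
0       0       0  ┃ ┃   [ ] config.css  ┃  
0       0       0  ┃ ┃   [x] types.yaml  ┃  
0       0       0  ┃ ┗━━━━━━━━━━━━━━━━━━━┛  
━━━━━━━━━━━━━━━━━━━┛                        


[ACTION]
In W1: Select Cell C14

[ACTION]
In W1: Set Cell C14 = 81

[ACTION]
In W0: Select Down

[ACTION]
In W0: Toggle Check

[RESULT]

                                            
                                            
                                            
                                            
                                            
                                            
                                            
━━━━━━━━━━━━━━━━━━━┓                        
                   ┃ ┏━━━━━━━━━━━━━━━━━━━┓  
───────────────────┨ ┃ CheckboxTree      ┃  
                   ┃ ┠───────────────────┨  
    G       H      ┃ ┃ [-] app/          ┃  
-------------------┃ ┃>  [x] helpers.h   ┃  
0       0  -39.71  ┃ ┃   [x] types.js    ┃  
0       0       0  ┃ ┃   [ ] types.h     ┃  
0       0       0  ┃ ┃   [ ] client.txt  ┃  
0       0       0  ┃ ┃   [ ] index.css   ┃  
0       0       0  ┃ ┃   [ ] types.rs    ┃  
0       0       0  ┃ ┃   [ ] config.css  ┃  
0       0       0  ┃ ┃   [x] types.yaml  ┃  
0       0       0  ┃ ┗━━━━━━━━━━━━━━━━━━━┛  
━━━━━━━━━━━━━━━━━━━┛                        


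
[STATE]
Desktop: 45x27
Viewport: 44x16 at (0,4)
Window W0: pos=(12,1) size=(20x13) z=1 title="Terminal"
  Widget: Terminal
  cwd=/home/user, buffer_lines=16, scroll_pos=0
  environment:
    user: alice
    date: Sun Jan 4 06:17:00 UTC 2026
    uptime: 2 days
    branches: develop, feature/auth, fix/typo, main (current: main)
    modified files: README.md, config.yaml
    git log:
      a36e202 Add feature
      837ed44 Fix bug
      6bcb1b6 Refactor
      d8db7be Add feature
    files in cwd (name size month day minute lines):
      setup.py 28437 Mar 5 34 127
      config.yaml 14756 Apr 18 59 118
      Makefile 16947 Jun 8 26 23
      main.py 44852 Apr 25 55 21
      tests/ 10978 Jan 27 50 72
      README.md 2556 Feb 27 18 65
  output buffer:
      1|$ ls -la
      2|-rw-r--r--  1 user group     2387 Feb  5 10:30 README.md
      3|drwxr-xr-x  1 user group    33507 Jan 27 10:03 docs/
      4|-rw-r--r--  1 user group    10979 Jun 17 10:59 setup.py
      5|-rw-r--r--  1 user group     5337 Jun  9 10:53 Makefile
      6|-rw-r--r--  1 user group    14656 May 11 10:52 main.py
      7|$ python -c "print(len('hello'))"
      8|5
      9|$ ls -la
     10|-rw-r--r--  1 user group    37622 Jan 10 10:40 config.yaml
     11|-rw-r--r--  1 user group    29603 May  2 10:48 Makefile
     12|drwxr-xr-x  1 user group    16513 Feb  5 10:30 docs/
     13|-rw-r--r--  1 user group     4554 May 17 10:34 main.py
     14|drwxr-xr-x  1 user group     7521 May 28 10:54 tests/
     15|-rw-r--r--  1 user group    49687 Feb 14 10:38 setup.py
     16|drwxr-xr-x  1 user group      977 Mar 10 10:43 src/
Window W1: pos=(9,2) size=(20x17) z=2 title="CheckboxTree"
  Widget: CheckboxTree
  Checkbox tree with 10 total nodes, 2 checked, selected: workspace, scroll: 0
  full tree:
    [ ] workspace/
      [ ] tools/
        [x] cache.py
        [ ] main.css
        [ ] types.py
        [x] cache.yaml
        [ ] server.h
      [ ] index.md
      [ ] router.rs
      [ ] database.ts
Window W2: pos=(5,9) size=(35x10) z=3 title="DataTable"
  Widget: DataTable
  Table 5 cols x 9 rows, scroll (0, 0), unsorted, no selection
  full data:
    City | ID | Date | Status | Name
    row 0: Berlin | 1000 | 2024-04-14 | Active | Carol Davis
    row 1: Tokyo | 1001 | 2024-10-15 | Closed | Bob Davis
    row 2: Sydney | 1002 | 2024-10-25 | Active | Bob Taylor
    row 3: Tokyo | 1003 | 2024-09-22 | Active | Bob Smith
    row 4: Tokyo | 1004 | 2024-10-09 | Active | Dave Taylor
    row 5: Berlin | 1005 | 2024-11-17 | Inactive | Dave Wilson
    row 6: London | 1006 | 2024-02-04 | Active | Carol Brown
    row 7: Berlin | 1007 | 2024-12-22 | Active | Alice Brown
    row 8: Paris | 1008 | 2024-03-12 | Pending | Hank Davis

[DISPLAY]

         ┠──────────────────┨  ┃            
         ┃>[-] workspace/   ┃er┃            
         ┃   [-] tools/     ┃er┃            
         ┃     [x] cache.py ┃er┃            
         ┃     [ ] main.css ┃er┃            
     ┏━━━━━━━━━━━━━━━━━━━━━━━━━━━━━━━━━┓    
     ┃ DataTable                       ┃    
     ┠─────────────────────────────────┨    
     ┃City  │ID  │Date      │Status  │N┃    
     ┃──────┼────┼──────────┼────────┼─┃    
     ┃Berlin│1000│2024-04-14│Active  │C┃    
     ┃Tokyo │1001│2024-10-15│Closed  │B┃    
     ┃Sydney│1002│2024-10-25│Active  │B┃    
     ┃Tokyo │1003│2024-09-22│Active  │B┃    
     ┗━━━━━━━━━━━━━━━━━━━━━━━━━━━━━━━━━┛    
                                            


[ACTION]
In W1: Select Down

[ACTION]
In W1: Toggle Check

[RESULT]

         ┠──────────────────┨  ┃            
         ┃ [-] workspace/   ┃er┃            
         ┃>  [x] tools/     ┃er┃            
         ┃     [x] cache.py ┃er┃            
         ┃     [x] main.css ┃er┃            
     ┏━━━━━━━━━━━━━━━━━━━━━━━━━━━━━━━━━┓    
     ┃ DataTable                       ┃    
     ┠─────────────────────────────────┨    
     ┃City  │ID  │Date      │Status  │N┃    
     ┃──────┼────┼──────────┼────────┼─┃    
     ┃Berlin│1000│2024-04-14│Active  │C┃    
     ┃Tokyo │1001│2024-10-15│Closed  │B┃    
     ┃Sydney│1002│2024-10-25│Active  │B┃    
     ┃Tokyo │1003│2024-09-22│Active  │B┃    
     ┗━━━━━━━━━━━━━━━━━━━━━━━━━━━━━━━━━┛    
                                            


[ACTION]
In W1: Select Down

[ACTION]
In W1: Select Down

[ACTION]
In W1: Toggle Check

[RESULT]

         ┠──────────────────┨  ┃            
         ┃ [-] workspace/   ┃er┃            
         ┃   [-] tools/     ┃er┃            
         ┃     [x] cache.py ┃er┃            
         ┃>    [ ] main.css ┃er┃            
     ┏━━━━━━━━━━━━━━━━━━━━━━━━━━━━━━━━━┓    
     ┃ DataTable                       ┃    
     ┠─────────────────────────────────┨    
     ┃City  │ID  │Date      │Status  │N┃    
     ┃──────┼────┼──────────┼────────┼─┃    
     ┃Berlin│1000│2024-04-14│Active  │C┃    
     ┃Tokyo │1001│2024-10-15│Closed  │B┃    
     ┃Sydney│1002│2024-10-25│Active  │B┃    
     ┃Tokyo │1003│2024-09-22│Active  │B┃    
     ┗━━━━━━━━━━━━━━━━━━━━━━━━━━━━━━━━━┛    
                                            
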